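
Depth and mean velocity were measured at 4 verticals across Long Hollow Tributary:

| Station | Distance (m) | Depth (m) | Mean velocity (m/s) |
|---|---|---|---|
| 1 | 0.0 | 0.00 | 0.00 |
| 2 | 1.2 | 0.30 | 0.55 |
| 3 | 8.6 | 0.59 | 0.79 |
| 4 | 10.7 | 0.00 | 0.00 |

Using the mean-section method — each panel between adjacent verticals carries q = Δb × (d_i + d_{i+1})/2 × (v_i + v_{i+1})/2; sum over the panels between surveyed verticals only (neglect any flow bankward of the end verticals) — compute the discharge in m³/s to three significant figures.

Panel 1-2: Δb = 1.2 m, d̄ = (0.00+0.30)/2 = 0.15, v̄ = (0.00+0.55)/2 = 0.275 → q = 1.2×0.15×0.275 = 0.04950 m³/s
Panel 2-3: Δb = 7.4 m, d̄ = (0.30+0.59)/2 = 0.445, v̄ = (0.55+0.79)/2 = 0.67 → q = 7.4×0.445×0.67 = 2.206 m³/s
Panel 3-4: Δb = 2.1 m, d̄ = (0.59+0.00)/2 = 0.295, v̄ = (0.79+0.00)/2 = 0.395 → q = 2.1×0.295×0.395 = 0.2447 m³/s
Q = Σ q = 2.501 m³/s

2.50 m³/s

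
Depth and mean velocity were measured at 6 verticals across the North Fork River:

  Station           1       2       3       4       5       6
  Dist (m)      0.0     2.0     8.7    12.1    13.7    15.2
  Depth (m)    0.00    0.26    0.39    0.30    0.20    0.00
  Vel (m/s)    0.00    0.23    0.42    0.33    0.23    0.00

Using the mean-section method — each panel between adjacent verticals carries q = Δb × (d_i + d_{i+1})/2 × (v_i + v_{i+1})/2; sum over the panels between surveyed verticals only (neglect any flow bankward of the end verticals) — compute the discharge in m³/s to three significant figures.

Panel 1-2: Δb = 2 m, d̄ = (0.00+0.26)/2 = 0.13, v̄ = (0.00+0.23)/2 = 0.115 → q = 2×0.13×0.115 = 0.02990 m³/s
Panel 2-3: Δb = 6.7 m, d̄ = (0.26+0.39)/2 = 0.325, v̄ = (0.23+0.42)/2 = 0.325 → q = 6.7×0.325×0.325 = 0.7077 m³/s
Panel 3-4: Δb = 3.4 m, d̄ = (0.39+0.30)/2 = 0.345, v̄ = (0.42+0.33)/2 = 0.375 → q = 3.4×0.345×0.375 = 0.4399 m³/s
Panel 4-5: Δb = 1.6 m, d̄ = (0.30+0.20)/2 = 0.25, v̄ = (0.33+0.23)/2 = 0.28 → q = 1.6×0.25×0.28 = 0.1120 m³/s
Panel 5-6: Δb = 1.5 m, d̄ = (0.20+0.00)/2 = 0.1, v̄ = (0.23+0.00)/2 = 0.115 → q = 1.5×0.1×0.115 = 0.01725 m³/s
Q = Σ q = 1.307 m³/s

1.31 m³/s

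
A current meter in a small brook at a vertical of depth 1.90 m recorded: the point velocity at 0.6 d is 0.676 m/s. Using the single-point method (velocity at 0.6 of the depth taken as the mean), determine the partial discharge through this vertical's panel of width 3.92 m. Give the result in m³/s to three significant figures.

5.03 m³/s

v̄ = v₀.₆ = 0.676 m/s
q = v̄ × d × w = 0.6760 × 1.90 × 3.92 = 5.035 m³/s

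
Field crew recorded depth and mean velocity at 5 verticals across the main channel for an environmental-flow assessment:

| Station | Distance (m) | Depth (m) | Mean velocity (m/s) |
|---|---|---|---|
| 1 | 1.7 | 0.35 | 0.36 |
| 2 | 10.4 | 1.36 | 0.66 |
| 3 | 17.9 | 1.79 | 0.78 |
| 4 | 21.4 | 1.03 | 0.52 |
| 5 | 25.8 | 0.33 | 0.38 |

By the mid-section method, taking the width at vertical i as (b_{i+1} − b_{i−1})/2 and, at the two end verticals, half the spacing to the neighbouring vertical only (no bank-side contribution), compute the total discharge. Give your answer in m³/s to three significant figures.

w_1 = (10.4 − 1.7)/2 = 4.35 m; q_1 = 0.36 × 0.35 × 4.35 = 0.5481 m³/s
w_2 = (17.9 − 1.7)/2 = 8.1 m; q_2 = 0.66 × 1.36 × 8.1 = 7.271 m³/s
w_3 = (21.4 − 10.4)/2 = 5.5 m; q_3 = 0.78 × 1.79 × 5.5 = 7.679 m³/s
w_4 = (25.8 − 17.9)/2 = 3.95 m; q_4 = 0.52 × 1.03 × 3.95 = 2.116 m³/s
w_5 = (25.8 − 21.4)/2 = 2.2 m; q_5 = 0.38 × 0.33 × 2.2 = 0.2759 m³/s
Q = Σ qᵢ = 17.89 m³/s

17.9 m³/s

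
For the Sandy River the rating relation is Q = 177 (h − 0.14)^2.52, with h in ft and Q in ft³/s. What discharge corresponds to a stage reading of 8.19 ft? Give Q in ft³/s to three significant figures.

33900 ft³/s

Q = 177 × (8.19 − 0.14)^2.52 = 177 × 8.05^2.52 = 33930 ft³/s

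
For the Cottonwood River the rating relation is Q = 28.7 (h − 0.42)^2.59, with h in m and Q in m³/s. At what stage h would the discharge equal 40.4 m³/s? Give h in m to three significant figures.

1.56 m

h − h₀ = (Q/C)^(1/b) = (40.4/28.7)^(1/2.59) = 1.141 m
h = 0.42 + 1.141 = 1.561 m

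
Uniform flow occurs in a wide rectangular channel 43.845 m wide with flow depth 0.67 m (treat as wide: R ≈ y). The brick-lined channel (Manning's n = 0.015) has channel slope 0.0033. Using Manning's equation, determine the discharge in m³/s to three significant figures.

A = b·y = 43.845 × 0.67 = 29.38 m²
Wide channel: R ≈ y = 0.67 m
Q = (1/n)·A·R^(2/3)·S^(1/2) = (1/0.015) × 29.38 × 0.6700^(2/3) × 0.0033^(1/2) = 86.14 m³/s

86.1 m³/s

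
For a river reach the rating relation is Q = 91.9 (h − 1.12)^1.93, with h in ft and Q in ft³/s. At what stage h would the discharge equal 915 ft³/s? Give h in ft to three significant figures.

4.41 ft

h − h₀ = (Q/C)^(1/b) = (915/91.9)^(1/1.93) = 3.290 ft
h = 1.12 + 3.290 = 4.410 ft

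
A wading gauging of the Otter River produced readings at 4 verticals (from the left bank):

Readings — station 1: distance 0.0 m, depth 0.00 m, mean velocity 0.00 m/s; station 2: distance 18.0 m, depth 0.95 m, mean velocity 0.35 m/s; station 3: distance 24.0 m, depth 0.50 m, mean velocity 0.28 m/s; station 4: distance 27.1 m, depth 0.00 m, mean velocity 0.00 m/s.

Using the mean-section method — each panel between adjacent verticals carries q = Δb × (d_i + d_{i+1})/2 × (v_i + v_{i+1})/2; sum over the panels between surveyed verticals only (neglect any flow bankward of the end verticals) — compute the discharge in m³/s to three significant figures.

Panel 1-2: Δb = 18 m, d̄ = (0.00+0.95)/2 = 0.475, v̄ = (0.00+0.35)/2 = 0.175 → q = 18×0.475×0.175 = 1.496 m³/s
Panel 2-3: Δb = 6 m, d̄ = (0.95+0.50)/2 = 0.725, v̄ = (0.35+0.28)/2 = 0.315 → q = 6×0.725×0.315 = 1.370 m³/s
Panel 3-4: Δb = 3.1 m, d̄ = (0.50+0.00)/2 = 0.25, v̄ = (0.28+0.00)/2 = 0.14 → q = 3.1×0.25×0.14 = 0.1085 m³/s
Q = Σ q = 2.975 m³/s

2.98 m³/s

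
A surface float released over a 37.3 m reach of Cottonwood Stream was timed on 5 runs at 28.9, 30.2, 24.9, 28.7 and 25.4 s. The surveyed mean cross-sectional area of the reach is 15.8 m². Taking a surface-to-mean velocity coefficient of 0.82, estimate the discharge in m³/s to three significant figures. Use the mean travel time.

t̄ = (28.9 + 30.2 + 24.9 + 28.7 + 25.4) / 5 = 27.62 s
v_surface = L / t̄ = 37.3 / 27.62 = 1.350 m/s
v_mean = 0.82 × 1.350 = 1.107 m/s
Q = A × v_mean = 15.8 × 1.107 = 17.50 m³/s

17.5 m³/s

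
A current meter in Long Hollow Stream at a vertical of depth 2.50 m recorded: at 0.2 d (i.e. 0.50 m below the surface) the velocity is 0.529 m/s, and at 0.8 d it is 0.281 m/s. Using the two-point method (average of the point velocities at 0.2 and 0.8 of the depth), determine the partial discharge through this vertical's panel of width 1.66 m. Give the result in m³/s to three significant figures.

v̄ = (0.529 + 0.281) / 2 = 0.4050 m/s
q = v̄ × d × w = 0.4050 × 2.50 × 1.66 = 1.681 m³/s

1.68 m³/s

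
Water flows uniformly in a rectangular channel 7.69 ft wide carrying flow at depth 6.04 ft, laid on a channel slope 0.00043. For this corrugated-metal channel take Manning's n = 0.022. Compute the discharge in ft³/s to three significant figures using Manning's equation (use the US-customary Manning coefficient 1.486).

115 ft³/s

A = b·y = 7.69 × 6.04 = 46.45 ft²
P = b + 2y = 7.69 + 2×6.04 = 19.77 ft
R = A/P = 46.45/19.77 = 2.349 ft
Q = (1.486/n)·A·R^(2/3)·S^(1/2) = (1.486/0.022) × 46.45 × 2.349^(2/3) × 0.00043^(1/2) = 115.0 ft³/s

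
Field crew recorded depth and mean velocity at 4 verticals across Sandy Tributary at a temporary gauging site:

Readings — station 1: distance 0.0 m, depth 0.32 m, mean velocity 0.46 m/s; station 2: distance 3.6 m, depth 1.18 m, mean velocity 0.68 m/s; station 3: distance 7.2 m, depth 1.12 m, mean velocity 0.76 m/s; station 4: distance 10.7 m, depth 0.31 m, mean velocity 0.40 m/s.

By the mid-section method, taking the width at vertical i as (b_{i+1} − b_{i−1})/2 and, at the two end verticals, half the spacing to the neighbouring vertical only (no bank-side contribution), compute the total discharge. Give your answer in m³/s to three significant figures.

6.39 m³/s

w_1 = (3.6 − 0.0)/2 = 1.8 m; q_1 = 0.46 × 0.32 × 1.8 = 0.2650 m³/s
w_2 = (7.2 − 0.0)/2 = 3.6 m; q_2 = 0.68 × 1.18 × 3.6 = 2.889 m³/s
w_3 = (10.7 − 3.6)/2 = 3.55 m; q_3 = 0.76 × 1.12 × 3.55 = 3.022 m³/s
w_4 = (10.7 − 7.2)/2 = 1.75 m; q_4 = 0.40 × 0.31 × 1.75 = 0.2170 m³/s
Q = Σ qᵢ = 6.392 m³/s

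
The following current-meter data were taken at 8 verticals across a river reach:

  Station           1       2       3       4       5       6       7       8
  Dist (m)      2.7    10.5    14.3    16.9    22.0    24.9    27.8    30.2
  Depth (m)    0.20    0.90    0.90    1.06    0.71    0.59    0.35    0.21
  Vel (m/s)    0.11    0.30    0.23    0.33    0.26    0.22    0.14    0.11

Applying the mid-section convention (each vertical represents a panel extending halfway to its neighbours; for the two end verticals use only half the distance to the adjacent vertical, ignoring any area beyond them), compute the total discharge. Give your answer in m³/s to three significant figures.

4.93 m³/s

w_1 = (10.5 − 2.7)/2 = 3.9 m; q_1 = 0.11 × 0.20 × 3.9 = 0.08580 m³/s
w_2 = (14.3 − 2.7)/2 = 5.8 m; q_2 = 0.30 × 0.90 × 5.8 = 1.566 m³/s
w_3 = (16.9 − 10.5)/2 = 3.2 m; q_3 = 0.23 × 0.90 × 3.2 = 0.6624 m³/s
w_4 = (22.0 − 14.3)/2 = 3.85 m; q_4 = 0.33 × 1.06 × 3.85 = 1.347 m³/s
w_5 = (24.9 − 16.9)/2 = 4 m; q_5 = 0.26 × 0.71 × 4 = 0.7384 m³/s
w_6 = (27.8 − 22.0)/2 = 2.9 m; q_6 = 0.22 × 0.59 × 2.9 = 0.3764 m³/s
w_7 = (30.2 − 24.9)/2 = 2.65 m; q_7 = 0.14 × 0.35 × 2.65 = 0.1299 m³/s
w_8 = (30.2 − 27.8)/2 = 1.2 m; q_8 = 0.11 × 0.21 × 1.2 = 0.02772 m³/s
Q = Σ qᵢ = 4.933 m³/s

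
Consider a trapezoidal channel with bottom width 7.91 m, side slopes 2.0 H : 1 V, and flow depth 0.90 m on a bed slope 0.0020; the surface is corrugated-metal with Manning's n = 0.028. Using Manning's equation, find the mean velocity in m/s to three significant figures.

A = (b + z·y)·y = (7.91 + 2.0×0.90)×0.90 = 8.739 m²
P = b + 2y√(1+z²) = 7.91 + 2×0.90×√(1+2.0²) = 11.93 m
R = A/P = 8.739/11.93 = 0.7322 m
Q = (1/n)·A·R^(2/3)·S^(1/2) = (1/0.028) × 8.739 × 0.7322^(2/3) × 0.0020^(1/2) = 11.34 m³/s
V = Q/A = 11.34/8.739 = 1.298 m/s

1.30 m/s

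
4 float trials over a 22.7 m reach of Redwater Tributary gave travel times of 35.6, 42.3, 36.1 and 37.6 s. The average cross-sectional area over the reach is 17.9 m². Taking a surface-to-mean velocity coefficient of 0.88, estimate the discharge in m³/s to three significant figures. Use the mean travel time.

9.43 m³/s

t̄ = (35.6 + 42.3 + 36.1 + 37.6) / 4 = 37.9 s
v_surface = L / t̄ = 22.7 / 37.9 = 0.5989 m/s
v_mean = 0.88 × 0.5989 = 0.5271 m/s
Q = A × v_mean = 17.9 × 0.5271 = 9.435 m³/s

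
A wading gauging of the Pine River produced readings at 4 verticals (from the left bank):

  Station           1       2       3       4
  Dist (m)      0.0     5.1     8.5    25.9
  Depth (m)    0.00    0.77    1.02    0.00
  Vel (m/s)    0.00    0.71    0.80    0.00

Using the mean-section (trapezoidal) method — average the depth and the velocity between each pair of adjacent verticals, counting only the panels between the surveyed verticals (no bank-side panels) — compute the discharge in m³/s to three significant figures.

Panel 1-2: Δb = 5.1 m, d̄ = (0.00+0.77)/2 = 0.385, v̄ = (0.00+0.71)/2 = 0.355 → q = 5.1×0.385×0.355 = 0.6970 m³/s
Panel 2-3: Δb = 3.4 m, d̄ = (0.77+1.02)/2 = 0.895, v̄ = (0.71+0.80)/2 = 0.755 → q = 3.4×0.895×0.755 = 2.297 m³/s
Panel 3-4: Δb = 17.4 m, d̄ = (1.02+0.00)/2 = 0.51, v̄ = (0.80+0.00)/2 = 0.4 → q = 17.4×0.51×0.4 = 3.550 m³/s
Q = Σ q = 6.544 m³/s

6.54 m³/s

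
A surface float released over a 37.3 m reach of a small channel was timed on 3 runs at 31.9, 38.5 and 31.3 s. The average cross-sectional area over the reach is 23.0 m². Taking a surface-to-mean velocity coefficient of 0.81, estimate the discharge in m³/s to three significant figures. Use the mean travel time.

t̄ = (31.9 + 38.5 + 31.3) / 3 = 33.9 s
v_surface = L / t̄ = 37.3 / 33.9 = 1.100 m/s
v_mean = 0.81 × 1.100 = 0.8912 m/s
Q = A × v_mean = 23.0 × 0.8912 = 20.50 m³/s

20.5 m³/s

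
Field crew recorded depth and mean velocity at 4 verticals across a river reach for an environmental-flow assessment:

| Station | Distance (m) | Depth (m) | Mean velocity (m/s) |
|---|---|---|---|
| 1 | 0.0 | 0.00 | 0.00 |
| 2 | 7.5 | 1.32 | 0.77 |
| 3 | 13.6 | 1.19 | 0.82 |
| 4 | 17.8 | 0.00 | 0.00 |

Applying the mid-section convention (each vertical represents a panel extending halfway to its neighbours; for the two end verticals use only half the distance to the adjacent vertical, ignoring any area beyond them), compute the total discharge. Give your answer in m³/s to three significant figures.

w_2 = (13.6 − 0.0)/2 = 6.8 m; q_2 = 0.77 × 1.32 × 6.8 = 6.912 m³/s
w_3 = (17.8 − 7.5)/2 = 5.15 m; q_3 = 0.82 × 1.19 × 5.15 = 5.025 m³/s
Stations 1, 4 contribute zero (depth or velocity is 0).
Q = Σ qᵢ = 11.94 m³/s

11.9 m³/s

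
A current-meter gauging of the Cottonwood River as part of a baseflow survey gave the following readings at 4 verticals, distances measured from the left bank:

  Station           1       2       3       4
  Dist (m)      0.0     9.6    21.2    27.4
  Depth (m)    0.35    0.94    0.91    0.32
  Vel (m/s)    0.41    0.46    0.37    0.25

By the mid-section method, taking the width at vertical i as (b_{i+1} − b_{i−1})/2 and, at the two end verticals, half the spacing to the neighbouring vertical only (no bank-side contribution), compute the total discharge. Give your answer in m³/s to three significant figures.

8.52 m³/s

w_1 = (9.6 − 0.0)/2 = 4.8 m; q_1 = 0.41 × 0.35 × 4.8 = 0.6888 m³/s
w_2 = (21.2 − 0.0)/2 = 10.6 m; q_2 = 0.46 × 0.94 × 10.6 = 4.583 m³/s
w_3 = (27.4 − 9.6)/2 = 8.9 m; q_3 = 0.37 × 0.91 × 8.9 = 2.997 m³/s
w_4 = (27.4 − 21.2)/2 = 3.1 m; q_4 = 0.25 × 0.32 × 3.1 = 0.2480 m³/s
Q = Σ qᵢ = 8.517 m³/s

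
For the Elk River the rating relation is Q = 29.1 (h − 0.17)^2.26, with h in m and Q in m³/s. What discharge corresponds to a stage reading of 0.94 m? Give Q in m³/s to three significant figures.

16.1 m³/s

Q = 29.1 × (0.94 − 0.17)^2.26 = 29.1 × 0.77^2.26 = 16.12 m³/s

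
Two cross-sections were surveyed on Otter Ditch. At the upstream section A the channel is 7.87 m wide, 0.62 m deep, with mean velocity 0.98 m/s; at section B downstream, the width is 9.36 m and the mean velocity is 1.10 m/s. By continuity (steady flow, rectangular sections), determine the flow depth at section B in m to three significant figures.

0.464 m

Q = A₁V₁ = (7.87×0.62) × 0.98 = 4.782 m³/s
d₂ = Q/(b₂ V₂) = 4.782/(9.36×1.10) = 0.4644 m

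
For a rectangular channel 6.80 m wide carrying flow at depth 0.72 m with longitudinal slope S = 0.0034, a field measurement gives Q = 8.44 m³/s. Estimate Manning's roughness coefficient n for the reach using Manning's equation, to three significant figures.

0.0239

A = b·y = 6.80 × 0.72 = 4.896 m²
P = b + 2y = 6.80 + 2×0.72 = 8.240 m
R = A/P = 4.896/8.240 = 0.5942 m
n = (1/Q)·A·R^(2/3)·S^(1/2) = (1/8.44) × 4.896 × 0.7068 × 0.05831 = 0.02391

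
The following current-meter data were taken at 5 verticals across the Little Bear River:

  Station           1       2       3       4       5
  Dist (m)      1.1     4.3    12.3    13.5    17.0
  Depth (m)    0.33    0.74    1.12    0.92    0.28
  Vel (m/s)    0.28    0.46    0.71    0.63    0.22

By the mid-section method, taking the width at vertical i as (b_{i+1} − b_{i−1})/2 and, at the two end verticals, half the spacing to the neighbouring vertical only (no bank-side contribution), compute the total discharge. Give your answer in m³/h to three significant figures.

w_1 = (4.3 − 1.1)/2 = 1.6 m; q_1 = 0.28 × 0.33 × 1.6 = 0.1478 m³/s
w_2 = (12.3 − 1.1)/2 = 5.6 m; q_2 = 0.46 × 0.74 × 5.6 = 1.906 m³/s
w_3 = (13.5 − 4.3)/2 = 4.6 m; q_3 = 0.71 × 1.12 × 4.6 = 3.658 m³/s
w_4 = (17.0 − 12.3)/2 = 2.35 m; q_4 = 0.63 × 0.92 × 2.35 = 1.362 m³/s
w_5 = (17.0 − 13.5)/2 = 1.75 m; q_5 = 0.22 × 0.28 × 1.75 = 0.1078 m³/s
Q = Σ qᵢ = 7.182 m³/s
= 7.182 × 3600 = 25850 m³/h

25900 m³/h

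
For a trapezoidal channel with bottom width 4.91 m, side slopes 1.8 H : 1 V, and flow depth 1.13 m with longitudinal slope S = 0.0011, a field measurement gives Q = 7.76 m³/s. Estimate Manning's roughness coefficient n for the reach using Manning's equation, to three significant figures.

0.0294

A = (b + z·y)·y = (4.91 + 1.8×1.13)×1.13 = 7.847 m²
P = b + 2y√(1+z²) = 4.91 + 2×1.13×√(1+1.8²) = 9.564 m
R = A/P = 7.847/9.564 = 0.8205 m
n = (1/Q)·A·R^(2/3)·S^(1/2) = (1/7.76) × 7.847 × 0.8764 × 0.03317 = 0.02939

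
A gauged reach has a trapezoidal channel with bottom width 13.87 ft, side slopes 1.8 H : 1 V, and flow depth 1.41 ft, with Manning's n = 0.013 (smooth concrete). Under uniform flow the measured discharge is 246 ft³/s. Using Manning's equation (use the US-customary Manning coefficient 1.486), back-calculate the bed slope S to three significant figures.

0.00697

A = (b + z·y)·y = (13.87 + 1.8×1.41)×1.41 = 23.14 ft²
P = b + 2y√(1+z²) = 13.87 + 2×1.41×√(1+1.8²) = 19.68 ft
R = A/P = 23.14/19.68 = 1.176 ft
S = (Q·n / (1.486·A·R^(2/3)))² = (246×0.013 / (1.486×23.14×1.114))² = 0.006973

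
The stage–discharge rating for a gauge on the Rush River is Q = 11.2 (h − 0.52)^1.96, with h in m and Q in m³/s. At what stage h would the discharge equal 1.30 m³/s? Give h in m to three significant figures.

h − h₀ = (Q/C)^(1/b) = (1.30/11.2)^(1/1.96) = 0.3333 m
h = 0.52 + 0.3333 = 0.8533 m

0.853 m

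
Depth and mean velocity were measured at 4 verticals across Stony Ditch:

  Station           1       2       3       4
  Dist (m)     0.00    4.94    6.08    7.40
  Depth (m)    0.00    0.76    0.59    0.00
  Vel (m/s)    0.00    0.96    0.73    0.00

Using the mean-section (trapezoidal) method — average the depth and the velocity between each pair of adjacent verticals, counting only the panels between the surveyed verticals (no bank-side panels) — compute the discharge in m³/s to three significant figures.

Panel 1-2: Δb = 4.94 m, d̄ = (0.00+0.76)/2 = 0.38, v̄ = (0.00+0.96)/2 = 0.48 → q = 4.94×0.38×0.48 = 0.9011 m³/s
Panel 2-3: Δb = 1.14 m, d̄ = (0.76+0.59)/2 = 0.675, v̄ = (0.96+0.73)/2 = 0.845 → q = 1.14×0.675×0.845 = 0.6502 m³/s
Panel 3-4: Δb = 1.32 m, d̄ = (0.59+0.00)/2 = 0.295, v̄ = (0.73+0.00)/2 = 0.365 → q = 1.32×0.295×0.365 = 0.1421 m³/s
Q = Σ q = 1.693 m³/s

1.69 m³/s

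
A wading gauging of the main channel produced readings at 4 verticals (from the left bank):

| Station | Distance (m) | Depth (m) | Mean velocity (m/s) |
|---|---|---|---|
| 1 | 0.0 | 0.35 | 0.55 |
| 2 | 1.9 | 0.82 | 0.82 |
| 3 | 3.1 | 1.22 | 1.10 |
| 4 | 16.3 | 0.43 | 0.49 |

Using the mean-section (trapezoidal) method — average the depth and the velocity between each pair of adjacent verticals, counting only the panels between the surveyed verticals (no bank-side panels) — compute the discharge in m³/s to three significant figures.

Panel 1-2: Δb = 1.9 m, d̄ = (0.35+0.82)/2 = 0.585, v̄ = (0.55+0.82)/2 = 0.685 → q = 1.9×0.585×0.685 = 0.7614 m³/s
Panel 2-3: Δb = 1.2 m, d̄ = (0.82+1.22)/2 = 1.02, v̄ = (0.82+1.10)/2 = 0.96 → q = 1.2×1.02×0.96 = 1.175 m³/s
Panel 3-4: Δb = 13.2 m, d̄ = (1.22+0.43)/2 = 0.825, v̄ = (1.10+0.49)/2 = 0.795 → q = 13.2×0.825×0.795 = 8.658 m³/s
Q = Σ q = 10.59 m³/s

10.6 m³/s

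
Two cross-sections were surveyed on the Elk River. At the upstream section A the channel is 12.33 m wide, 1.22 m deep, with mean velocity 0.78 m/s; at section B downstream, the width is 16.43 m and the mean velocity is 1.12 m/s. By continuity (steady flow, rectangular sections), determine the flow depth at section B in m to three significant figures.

0.638 m

Q = A₁V₁ = (12.33×1.22) × 0.78 = 11.73 m³/s
d₂ = Q/(b₂ V₂) = 11.73/(16.43×1.12) = 0.6376 m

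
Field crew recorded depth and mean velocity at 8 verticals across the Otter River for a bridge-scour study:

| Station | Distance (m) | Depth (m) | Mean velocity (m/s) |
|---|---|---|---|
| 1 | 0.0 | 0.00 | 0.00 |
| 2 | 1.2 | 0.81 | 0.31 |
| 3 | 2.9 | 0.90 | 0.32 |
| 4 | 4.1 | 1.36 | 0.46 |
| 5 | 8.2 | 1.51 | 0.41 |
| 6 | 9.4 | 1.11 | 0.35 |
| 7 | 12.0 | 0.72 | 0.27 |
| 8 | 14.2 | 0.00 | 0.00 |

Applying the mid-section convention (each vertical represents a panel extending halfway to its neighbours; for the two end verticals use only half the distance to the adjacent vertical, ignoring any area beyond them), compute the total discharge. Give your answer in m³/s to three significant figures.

w_2 = (2.9 − 0.0)/2 = 1.45 m; q_2 = 0.31 × 0.81 × 1.45 = 0.3641 m³/s
w_3 = (4.1 − 1.2)/2 = 1.45 m; q_3 = 0.32 × 0.90 × 1.45 = 0.4176 m³/s
w_4 = (8.2 − 2.9)/2 = 2.65 m; q_4 = 0.46 × 1.36 × 2.65 = 1.658 m³/s
w_5 = (9.4 − 4.1)/2 = 2.65 m; q_5 = 0.41 × 1.51 × 2.65 = 1.641 m³/s
w_6 = (12.0 − 8.2)/2 = 1.9 m; q_6 = 0.35 × 1.11 × 1.9 = 0.7382 m³/s
w_7 = (14.2 − 9.4)/2 = 2.4 m; q_7 = 0.27 × 0.72 × 2.4 = 0.4666 m³/s
Stations 1, 8 contribute zero (depth or velocity is 0).
Q = Σ qᵢ = 5.285 m³/s

5.28 m³/s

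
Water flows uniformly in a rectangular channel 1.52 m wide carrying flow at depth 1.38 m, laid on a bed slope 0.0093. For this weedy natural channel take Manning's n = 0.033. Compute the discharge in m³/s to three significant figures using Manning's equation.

A = b·y = 1.52 × 1.38 = 2.098 m²
P = b + 2y = 1.52 + 2×1.38 = 4.280 m
R = A/P = 2.098/4.280 = 0.4901 m
Q = (1/n)·A·R^(2/3)·S^(1/2) = (1/0.033) × 2.098 × 0.4901^(2/3) × 0.0093^(1/2) = 3.810 m³/s

3.81 m³/s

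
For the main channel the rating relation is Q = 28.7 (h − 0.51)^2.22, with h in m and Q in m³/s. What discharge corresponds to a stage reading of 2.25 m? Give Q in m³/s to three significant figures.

98.2 m³/s

Q = 28.7 × (2.25 − 0.51)^2.22 = 28.7 × 1.74^2.22 = 98.15 m³/s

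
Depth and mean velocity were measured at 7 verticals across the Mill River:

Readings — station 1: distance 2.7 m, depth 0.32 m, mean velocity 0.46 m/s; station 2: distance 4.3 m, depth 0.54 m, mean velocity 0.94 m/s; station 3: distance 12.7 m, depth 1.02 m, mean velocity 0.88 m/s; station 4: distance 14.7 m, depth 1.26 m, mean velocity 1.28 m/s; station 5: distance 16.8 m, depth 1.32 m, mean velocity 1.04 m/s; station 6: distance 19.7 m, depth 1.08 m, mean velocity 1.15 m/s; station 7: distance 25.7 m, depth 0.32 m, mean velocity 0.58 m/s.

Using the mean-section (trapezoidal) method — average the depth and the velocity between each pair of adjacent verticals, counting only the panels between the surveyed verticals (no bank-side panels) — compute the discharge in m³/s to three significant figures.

Panel 1-2: Δb = 1.6 m, d̄ = (0.32+0.54)/2 = 0.43, v̄ = (0.46+0.94)/2 = 0.7 → q = 1.6×0.43×0.7 = 0.4816 m³/s
Panel 2-3: Δb = 8.4 m, d̄ = (0.54+1.02)/2 = 0.78, v̄ = (0.94+0.88)/2 = 0.91 → q = 8.4×0.78×0.91 = 5.962 m³/s
Panel 3-4: Δb = 2 m, d̄ = (1.02+1.26)/2 = 1.14, v̄ = (0.88+1.28)/2 = 1.08 → q = 2×1.14×1.08 = 2.462 m³/s
Panel 4-5: Δb = 2.1 m, d̄ = (1.26+1.32)/2 = 1.29, v̄ = (1.28+1.04)/2 = 1.16 → q = 2.1×1.29×1.16 = 3.142 m³/s
Panel 5-6: Δb = 2.9 m, d̄ = (1.32+1.08)/2 = 1.2, v̄ = (1.04+1.15)/2 = 1.095 → q = 2.9×1.2×1.095 = 3.811 m³/s
Panel 6-7: Δb = 6 m, d̄ = (1.08+0.32)/2 = 0.7, v̄ = (1.15+0.58)/2 = 0.865 → q = 6×0.7×0.865 = 3.633 m³/s
Q = Σ q = 19.49 m³/s

19.5 m³/s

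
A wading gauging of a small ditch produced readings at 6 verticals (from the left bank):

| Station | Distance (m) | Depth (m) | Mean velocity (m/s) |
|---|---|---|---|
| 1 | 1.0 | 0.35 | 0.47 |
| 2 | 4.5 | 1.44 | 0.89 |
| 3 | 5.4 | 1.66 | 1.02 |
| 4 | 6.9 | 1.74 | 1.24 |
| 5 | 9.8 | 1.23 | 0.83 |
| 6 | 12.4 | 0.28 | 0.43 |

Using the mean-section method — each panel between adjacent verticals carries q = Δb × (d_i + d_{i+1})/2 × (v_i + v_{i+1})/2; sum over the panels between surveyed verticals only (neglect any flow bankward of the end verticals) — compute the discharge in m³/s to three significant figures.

Panel 1-2: Δb = 3.5 m, d̄ = (0.35+1.44)/2 = 0.895, v̄ = (0.47+0.89)/2 = 0.68 → q = 3.5×0.895×0.68 = 2.130 m³/s
Panel 2-3: Δb = 0.9 m, d̄ = (1.44+1.66)/2 = 1.55, v̄ = (0.89+1.02)/2 = 0.955 → q = 0.9×1.55×0.955 = 1.332 m³/s
Panel 3-4: Δb = 1.5 m, d̄ = (1.66+1.74)/2 = 1.7, v̄ = (1.02+1.24)/2 = 1.13 → q = 1.5×1.7×1.13 = 2.882 m³/s
Panel 4-5: Δb = 2.9 m, d̄ = (1.74+1.23)/2 = 1.485, v̄ = (1.24+0.83)/2 = 1.035 → q = 2.9×1.485×1.035 = 4.457 m³/s
Panel 5-6: Δb = 2.6 m, d̄ = (1.23+0.28)/2 = 0.755, v̄ = (0.83+0.43)/2 = 0.63 → q = 2.6×0.755×0.63 = 1.237 m³/s
Q = Σ q = 12.04 m³/s

12.0 m³/s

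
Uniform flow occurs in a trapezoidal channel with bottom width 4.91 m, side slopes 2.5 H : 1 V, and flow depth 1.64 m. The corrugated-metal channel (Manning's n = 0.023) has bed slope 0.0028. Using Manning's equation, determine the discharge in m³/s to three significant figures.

A = (b + z·y)·y = (4.91 + 2.5×1.64)×1.64 = 14.78 m²
P = b + 2y√(1+z²) = 4.91 + 2×1.64×√(1+2.5²) = 13.74 m
R = A/P = 14.78/13.74 = 1.075 m
Q = (1/n)·A·R^(2/3)·S^(1/2) = (1/0.023) × 14.78 × 1.075^(2/3) × 0.0028^(1/2) = 35.68 m³/s

35.7 m³/s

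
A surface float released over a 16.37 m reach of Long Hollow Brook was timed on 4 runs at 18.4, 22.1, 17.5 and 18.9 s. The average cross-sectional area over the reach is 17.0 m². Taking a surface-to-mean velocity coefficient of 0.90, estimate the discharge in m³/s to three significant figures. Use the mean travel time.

13.0 m³/s

t̄ = (18.4 + 22.1 + 17.5 + 18.9) / 4 = 19.225 s
v_surface = L / t̄ = 16.37 / 19.225 = 0.8515 m/s
v_mean = 0.90 × 0.8515 = 0.7663 m/s
Q = A × v_mean = 17.0 × 0.7663 = 13.03 m³/s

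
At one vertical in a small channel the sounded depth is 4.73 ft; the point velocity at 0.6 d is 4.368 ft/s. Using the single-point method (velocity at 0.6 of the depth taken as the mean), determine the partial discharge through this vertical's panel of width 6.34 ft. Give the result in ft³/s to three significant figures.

v̄ = v₀.₆ = 4.368 ft/s
q = v̄ × d × w = 4.368 × 4.73 × 6.34 = 131.0 ft³/s

131 ft³/s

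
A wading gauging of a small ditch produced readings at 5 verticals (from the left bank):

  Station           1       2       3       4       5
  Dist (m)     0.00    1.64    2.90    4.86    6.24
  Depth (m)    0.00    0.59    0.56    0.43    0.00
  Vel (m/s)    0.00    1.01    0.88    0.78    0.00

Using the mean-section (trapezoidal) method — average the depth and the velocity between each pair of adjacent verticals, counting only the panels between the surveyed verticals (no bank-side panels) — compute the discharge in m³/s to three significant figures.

Panel 1-2: Δb = 1.64 m, d̄ = (0.00+0.59)/2 = 0.295, v̄ = (0.00+1.01)/2 = 0.505 → q = 1.64×0.295×0.505 = 0.2443 m³/s
Panel 2-3: Δb = 1.26 m, d̄ = (0.59+0.56)/2 = 0.575, v̄ = (1.01+0.88)/2 = 0.945 → q = 1.26×0.575×0.945 = 0.6847 m³/s
Panel 3-4: Δb = 1.96 m, d̄ = (0.56+0.43)/2 = 0.495, v̄ = (0.88+0.78)/2 = 0.83 → q = 1.96×0.495×0.83 = 0.8053 m³/s
Panel 4-5: Δb = 1.38 m, d̄ = (0.43+0.00)/2 = 0.215, v̄ = (0.78+0.00)/2 = 0.39 → q = 1.38×0.215×0.39 = 0.1157 m³/s
Q = Σ q = 1.850 m³/s

1.85 m³/s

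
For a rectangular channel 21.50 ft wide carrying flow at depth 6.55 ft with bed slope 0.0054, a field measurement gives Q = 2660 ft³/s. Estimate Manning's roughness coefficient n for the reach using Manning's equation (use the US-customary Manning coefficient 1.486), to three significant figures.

A = b·y = 21.50 × 6.55 = 140.8 ft²
P = b + 2y = 21.50 + 2×6.55 = 34.60 ft
R = A/P = 140.8/34.60 = 4.070 ft
n = (1.486/Q)·A·R^(2/3)·S^(1/2) = (1.486/2660) × 140.8 × 2.549 × 0.07348 = 0.01474

0.0147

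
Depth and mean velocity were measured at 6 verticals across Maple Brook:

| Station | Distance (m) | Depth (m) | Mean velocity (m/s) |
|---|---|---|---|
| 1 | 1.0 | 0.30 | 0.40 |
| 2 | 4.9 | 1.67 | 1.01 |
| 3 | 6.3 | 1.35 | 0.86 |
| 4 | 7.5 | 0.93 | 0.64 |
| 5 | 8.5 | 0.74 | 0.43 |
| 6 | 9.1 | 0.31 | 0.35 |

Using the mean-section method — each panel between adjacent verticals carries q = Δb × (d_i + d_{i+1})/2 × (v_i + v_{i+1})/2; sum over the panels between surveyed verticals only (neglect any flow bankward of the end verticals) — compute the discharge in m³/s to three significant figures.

Panel 1-2: Δb = 3.9 m, d̄ = (0.30+1.67)/2 = 0.985, v̄ = (0.40+1.01)/2 = 0.705 → q = 3.9×0.985×0.705 = 2.708 m³/s
Panel 2-3: Δb = 1.4 m, d̄ = (1.67+1.35)/2 = 1.51, v̄ = (1.01+0.86)/2 = 0.935 → q = 1.4×1.51×0.935 = 1.977 m³/s
Panel 3-4: Δb = 1.2 m, d̄ = (1.35+0.93)/2 = 1.14, v̄ = (0.86+0.64)/2 = 0.75 → q = 1.2×1.14×0.75 = 1.026 m³/s
Panel 4-5: Δb = 1 m, d̄ = (0.93+0.74)/2 = 0.835, v̄ = (0.64+0.43)/2 = 0.535 → q = 1×0.835×0.535 = 0.4467 m³/s
Panel 5-6: Δb = 0.6 m, d̄ = (0.74+0.31)/2 = 0.525, v̄ = (0.43+0.35)/2 = 0.39 → q = 0.6×0.525×0.39 = 0.1229 m³/s
Q = Σ q = 6.280 m³/s

6.28 m³/s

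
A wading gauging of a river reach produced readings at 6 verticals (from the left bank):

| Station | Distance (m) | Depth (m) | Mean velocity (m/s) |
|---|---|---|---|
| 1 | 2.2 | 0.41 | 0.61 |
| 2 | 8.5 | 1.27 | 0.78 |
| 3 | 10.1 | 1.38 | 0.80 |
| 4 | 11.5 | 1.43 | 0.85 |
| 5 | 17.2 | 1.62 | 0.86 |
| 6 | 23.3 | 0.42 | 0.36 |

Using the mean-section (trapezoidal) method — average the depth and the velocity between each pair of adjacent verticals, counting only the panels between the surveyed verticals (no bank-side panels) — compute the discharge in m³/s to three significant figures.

18.2 m³/s

Panel 1-2: Δb = 6.3 m, d̄ = (0.41+1.27)/2 = 0.84, v̄ = (0.61+0.78)/2 = 0.695 → q = 6.3×0.84×0.695 = 3.678 m³/s
Panel 2-3: Δb = 1.6 m, d̄ = (1.27+1.38)/2 = 1.325, v̄ = (0.78+0.80)/2 = 0.79 → q = 1.6×1.325×0.79 = 1.675 m³/s
Panel 3-4: Δb = 1.4 m, d̄ = (1.38+1.43)/2 = 1.405, v̄ = (0.80+0.85)/2 = 0.825 → q = 1.4×1.405×0.825 = 1.623 m³/s
Panel 4-5: Δb = 5.7 m, d̄ = (1.43+1.62)/2 = 1.525, v̄ = (0.85+0.86)/2 = 0.855 → q = 5.7×1.525×0.855 = 7.432 m³/s
Panel 5-6: Δb = 6.1 m, d̄ = (1.62+0.42)/2 = 1.02, v̄ = (0.86+0.36)/2 = 0.61 → q = 6.1×1.02×0.61 = 3.795 m³/s
Q = Σ q = 18.20 m³/s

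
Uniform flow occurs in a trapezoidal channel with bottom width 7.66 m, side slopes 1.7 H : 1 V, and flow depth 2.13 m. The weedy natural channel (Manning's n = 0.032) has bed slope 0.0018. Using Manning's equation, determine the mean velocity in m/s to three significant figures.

1.73 m/s

A = (b + z·y)·y = (7.66 + 1.7×2.13)×2.13 = 24.03 m²
P = b + 2y√(1+z²) = 7.66 + 2×2.13×√(1+1.7²) = 16.06 m
R = A/P = 24.03/16.06 = 1.496 m
Q = (1/n)·A·R^(2/3)·S^(1/2) = (1/0.032) × 24.03 × 1.496^(2/3) × 0.0018^(1/2) = 41.67 m³/s
V = Q/A = 41.67/24.03 = 1.734 m/s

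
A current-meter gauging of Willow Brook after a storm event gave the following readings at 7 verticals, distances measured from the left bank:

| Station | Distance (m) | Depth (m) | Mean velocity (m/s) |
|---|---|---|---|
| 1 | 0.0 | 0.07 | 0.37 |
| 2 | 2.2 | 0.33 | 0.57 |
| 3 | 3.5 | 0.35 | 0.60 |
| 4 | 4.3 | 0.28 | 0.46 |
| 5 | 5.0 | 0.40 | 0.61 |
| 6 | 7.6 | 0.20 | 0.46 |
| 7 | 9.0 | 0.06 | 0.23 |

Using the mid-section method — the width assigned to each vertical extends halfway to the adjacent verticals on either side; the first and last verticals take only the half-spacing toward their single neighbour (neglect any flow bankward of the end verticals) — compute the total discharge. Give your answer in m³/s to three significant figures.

1.27 m³/s

w_1 = (2.2 − 0.0)/2 = 1.1 m; q_1 = 0.37 × 0.07 × 1.1 = 0.02849 m³/s
w_2 = (3.5 − 0.0)/2 = 1.75 m; q_2 = 0.57 × 0.33 × 1.75 = 0.3292 m³/s
w_3 = (4.3 − 2.2)/2 = 1.05 m; q_3 = 0.60 × 0.35 × 1.05 = 0.2205 m³/s
w_4 = (5.0 − 3.5)/2 = 0.75 m; q_4 = 0.46 × 0.28 × 0.75 = 0.09660 m³/s
w_5 = (7.6 − 4.3)/2 = 1.65 m; q_5 = 0.61 × 0.40 × 1.65 = 0.4026 m³/s
w_6 = (9.0 − 5.0)/2 = 2 m; q_6 = 0.46 × 0.20 × 2 = 0.1840 m³/s
w_7 = (9.0 − 7.6)/2 = 0.7 m; q_7 = 0.23 × 0.06 × 0.7 = 0.009660 m³/s
Q = Σ qᵢ = 1.271 m³/s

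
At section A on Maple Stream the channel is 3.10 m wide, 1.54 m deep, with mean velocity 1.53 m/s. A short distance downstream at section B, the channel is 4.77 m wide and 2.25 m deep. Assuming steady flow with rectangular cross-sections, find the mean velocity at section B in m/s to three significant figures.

Q = A₁V₁ = (3.10×1.54) × 1.53 = 7.304 m³/s
A₂ = 4.77 × 2.25 = 10.73 m²
V₂ = Q/A₂ = 7.304/10.73 = 0.6806 m/s

0.681 m/s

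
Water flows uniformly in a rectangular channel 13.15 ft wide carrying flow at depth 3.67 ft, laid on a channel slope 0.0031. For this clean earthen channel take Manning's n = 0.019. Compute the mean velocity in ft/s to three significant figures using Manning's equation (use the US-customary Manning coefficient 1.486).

7.71 ft/s

A = b·y = 13.15 × 3.67 = 48.26 ft²
P = b + 2y = 13.15 + 2×3.67 = 20.49 ft
R = A/P = 48.26/20.49 = 2.355 ft
Q = (1.486/n)·A·R^(2/3)·S^(1/2) = (1.486/0.019) × 48.26 × 2.355^(2/3) × 0.0031^(1/2) = 372.0 ft³/s
V = Q/A = 372.0/48.26 = 7.709 ft/s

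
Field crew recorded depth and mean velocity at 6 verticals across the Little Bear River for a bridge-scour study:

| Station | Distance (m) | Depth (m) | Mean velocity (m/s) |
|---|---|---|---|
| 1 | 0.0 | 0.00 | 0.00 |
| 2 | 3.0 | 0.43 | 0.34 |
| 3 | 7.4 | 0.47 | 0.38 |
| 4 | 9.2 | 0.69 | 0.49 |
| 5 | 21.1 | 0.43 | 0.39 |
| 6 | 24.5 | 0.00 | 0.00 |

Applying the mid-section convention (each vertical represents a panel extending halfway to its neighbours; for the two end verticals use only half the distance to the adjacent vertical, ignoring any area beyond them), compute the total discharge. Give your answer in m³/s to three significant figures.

w_2 = (7.4 − 0.0)/2 = 3.7 m; q_2 = 0.34 × 0.43 × 3.7 = 0.5409 m³/s
w_3 = (9.2 − 3.0)/2 = 3.1 m; q_3 = 0.38 × 0.47 × 3.1 = 0.5537 m³/s
w_4 = (21.1 − 7.4)/2 = 6.85 m; q_4 = 0.49 × 0.69 × 6.85 = 2.316 m³/s
w_5 = (24.5 − 9.2)/2 = 7.65 m; q_5 = 0.39 × 0.43 × 7.65 = 1.283 m³/s
Stations 1, 6 contribute zero (depth or velocity is 0).
Q = Σ qᵢ = 4.693 m³/s

4.69 m³/s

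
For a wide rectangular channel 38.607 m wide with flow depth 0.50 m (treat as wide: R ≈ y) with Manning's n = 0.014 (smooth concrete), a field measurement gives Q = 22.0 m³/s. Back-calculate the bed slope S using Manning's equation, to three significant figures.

0.000642

A = b·y = 38.607 × 0.50 = 19.30 m²
Wide channel: R ≈ y = 0.50 m
S = (Q·n / (1·A·R^(2/3)))² = (22.0×0.014 / (1×19.30×0.6300))² = 0.0006415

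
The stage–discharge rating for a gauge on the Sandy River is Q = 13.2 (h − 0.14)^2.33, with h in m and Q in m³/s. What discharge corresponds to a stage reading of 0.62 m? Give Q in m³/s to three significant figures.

Q = 13.2 × (0.62 − 0.14)^2.33 = 13.2 × 0.48^2.33 = 2.387 m³/s

2.39 m³/s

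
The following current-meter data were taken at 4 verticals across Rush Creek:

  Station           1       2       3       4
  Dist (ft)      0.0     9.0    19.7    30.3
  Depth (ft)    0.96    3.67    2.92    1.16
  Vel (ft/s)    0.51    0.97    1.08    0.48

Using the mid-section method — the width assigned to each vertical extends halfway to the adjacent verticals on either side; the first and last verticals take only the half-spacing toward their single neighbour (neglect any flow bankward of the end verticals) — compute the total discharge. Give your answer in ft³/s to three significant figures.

73.8 ft³/s

w_1 = (9.0 − 0.0)/2 = 4.5 ft; q_1 = 0.51 × 0.96 × 4.5 = 2.203 ft³/s
w_2 = (19.7 − 0.0)/2 = 9.85 ft; q_2 = 0.97 × 3.67 × 9.85 = 35.07 ft³/s
w_3 = (30.3 − 9.0)/2 = 10.65 ft; q_3 = 1.08 × 2.92 × 10.65 = 33.59 ft³/s
w_4 = (30.3 − 19.7)/2 = 5.3 ft; q_4 = 0.48 × 1.16 × 5.3 = 2.951 ft³/s
Q = Σ qᵢ = 73.81 ft³/s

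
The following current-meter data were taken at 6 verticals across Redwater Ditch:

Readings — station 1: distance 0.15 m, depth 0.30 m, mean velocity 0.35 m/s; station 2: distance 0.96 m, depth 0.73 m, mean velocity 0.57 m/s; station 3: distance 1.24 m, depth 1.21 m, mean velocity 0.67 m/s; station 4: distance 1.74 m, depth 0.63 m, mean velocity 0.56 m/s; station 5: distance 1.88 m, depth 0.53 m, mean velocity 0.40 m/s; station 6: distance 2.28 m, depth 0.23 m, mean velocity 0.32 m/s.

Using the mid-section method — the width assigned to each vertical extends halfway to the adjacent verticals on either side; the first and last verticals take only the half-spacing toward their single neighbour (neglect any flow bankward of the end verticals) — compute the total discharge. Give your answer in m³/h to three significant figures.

2770 m³/h

w_1 = (0.96 − 0.15)/2 = 0.405 m; q_1 = 0.35 × 0.30 × 0.405 = 0.04253 m³/s
w_2 = (1.24 − 0.15)/2 = 0.545 m; q_2 = 0.57 × 0.73 × 0.545 = 0.2268 m³/s
w_3 = (1.74 − 0.96)/2 = 0.39 m; q_3 = 0.67 × 1.21 × 0.39 = 0.3162 m³/s
w_4 = (1.88 − 1.24)/2 = 0.32 m; q_4 = 0.56 × 0.63 × 0.32 = 0.1129 m³/s
w_5 = (2.28 − 1.74)/2 = 0.27 m; q_5 = 0.40 × 0.53 × 0.27 = 0.05724 m³/s
w_6 = (2.28 − 1.88)/2 = 0.2 m; q_6 = 0.32 × 0.23 × 0.2 = 0.01472 m³/s
Q = Σ qᵢ = 0.7703 m³/s
= 0.7703 × 3600 = 2773 m³/h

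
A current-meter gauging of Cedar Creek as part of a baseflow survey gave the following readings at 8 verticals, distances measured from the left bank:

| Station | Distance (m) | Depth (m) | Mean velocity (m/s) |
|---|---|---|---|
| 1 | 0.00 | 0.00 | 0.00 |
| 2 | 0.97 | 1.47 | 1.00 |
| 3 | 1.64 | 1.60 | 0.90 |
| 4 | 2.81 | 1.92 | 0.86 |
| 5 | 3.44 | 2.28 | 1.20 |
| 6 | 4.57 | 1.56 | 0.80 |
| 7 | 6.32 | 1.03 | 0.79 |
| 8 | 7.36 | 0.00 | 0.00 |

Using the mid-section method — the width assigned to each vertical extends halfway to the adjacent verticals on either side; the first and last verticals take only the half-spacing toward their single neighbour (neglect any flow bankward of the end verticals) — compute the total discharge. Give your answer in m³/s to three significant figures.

w_2 = (1.64 − 0.00)/2 = 0.82 m; q_2 = 1.00 × 1.47 × 0.82 = 1.205 m³/s
w_3 = (2.81 − 0.97)/2 = 0.92 m; q_3 = 0.90 × 1.60 × 0.92 = 1.325 m³/s
w_4 = (3.44 − 1.64)/2 = 0.9 m; q_4 = 0.86 × 1.92 × 0.9 = 1.486 m³/s
w_5 = (4.57 − 2.81)/2 = 0.88 m; q_5 = 1.20 × 2.28 × 0.88 = 2.408 m³/s
w_6 = (6.32 − 3.44)/2 = 1.44 m; q_6 = 0.80 × 1.56 × 1.44 = 1.797 m³/s
w_7 = (7.36 − 4.57)/2 = 1.395 m; q_7 = 0.79 × 1.03 × 1.395 = 1.135 m³/s
Stations 1, 8 contribute zero (depth or velocity is 0).
Q = Σ qᵢ = 9.356 m³/s

9.36 m³/s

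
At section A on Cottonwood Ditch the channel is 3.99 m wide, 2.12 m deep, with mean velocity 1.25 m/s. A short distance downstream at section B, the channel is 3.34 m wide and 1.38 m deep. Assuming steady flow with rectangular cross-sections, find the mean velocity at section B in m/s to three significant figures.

Q = A₁V₁ = (3.99×2.12) × 1.25 = 10.57 m³/s
A₂ = 3.34 × 1.38 = 4.609 m²
V₂ = Q/A₂ = 10.57/4.609 = 2.294 m/s

2.29 m/s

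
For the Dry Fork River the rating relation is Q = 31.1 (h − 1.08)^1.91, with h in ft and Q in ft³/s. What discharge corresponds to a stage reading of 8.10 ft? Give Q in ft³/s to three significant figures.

1290 ft³/s

Q = 31.1 × (8.10 − 1.08)^1.91 = 31.1 × 7.02^1.91 = 1286 ft³/s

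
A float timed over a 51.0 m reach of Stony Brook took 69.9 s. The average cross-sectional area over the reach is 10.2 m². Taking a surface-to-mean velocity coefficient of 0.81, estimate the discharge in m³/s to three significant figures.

v_surface = L / t̄ = 51.0 / 69.9 = 0.7296 m/s
v_mean = 0.81 × 0.7296 = 0.5910 m/s
Q = A × v_mean = 10.2 × 0.5910 = 6.028 m³/s

6.03 m³/s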